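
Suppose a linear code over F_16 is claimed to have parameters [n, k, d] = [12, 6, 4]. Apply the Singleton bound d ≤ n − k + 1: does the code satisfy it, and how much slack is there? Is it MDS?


Singleton RHS = n − k + 1 = 7, slack = 3, bound satisfied, not MDS.

Singleton bound: d ≤ n − k + 1.
Here n = 12, k = 6, so n − k + 1 = 7.
Given d = 4, check d ≤ 7: YES.
Slack = (n − k + 1) − d = 3.
The code is NOT MDS (slack = 3 > 0).
Description: the claimed parameters are [12, 6, 4]_16; such a code would be non-MDS.


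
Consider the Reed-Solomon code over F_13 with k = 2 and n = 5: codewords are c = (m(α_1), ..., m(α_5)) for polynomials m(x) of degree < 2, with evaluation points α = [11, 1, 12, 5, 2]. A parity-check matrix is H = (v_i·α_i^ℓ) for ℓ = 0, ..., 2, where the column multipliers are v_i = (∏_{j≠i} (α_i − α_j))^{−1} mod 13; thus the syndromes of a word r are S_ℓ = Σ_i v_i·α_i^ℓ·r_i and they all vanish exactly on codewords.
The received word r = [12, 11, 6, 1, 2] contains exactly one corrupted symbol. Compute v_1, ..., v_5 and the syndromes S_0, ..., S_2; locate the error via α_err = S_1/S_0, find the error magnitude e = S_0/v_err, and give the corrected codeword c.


S = (1, 12, 1), error at position 3, error magnitude e = 3, c = [12, 11, 3, 1, 2].

Step 1: column multipliers v_i = (∏_{j≠i}(α_i − α_j))^{−1} mod 13.
  i = 1 (α = 11): (11−1)(11−12)(11−5)(11−2) = 10·(−1)·6·9 = −540 ≡ 6, so v_1 = 6^{−1} = 11 (mod 13).
  i = 2 (α = 1): (1−11)(1−12)(1−5)(1−2) = (−10)·(−11)·(−4)·(−1) = 440 ≡ 11, so v_2 = 11^{−1} = 6 (mod 13).
  i = 3 (α = 12): (12−11)(12−1)(12−5)(12−2) = 1·11·7·10 = 770 ≡ 3, so v_3 = 3^{−1} = 9 (mod 13).
  i = 4 (α = 5): (5−11)(5−1)(5−12)(5−2) = (−6)·4·(−7)·3 = 504 ≡ 10, so v_4 = 10^{−1} = 4 (mod 13).
  i = 5 (α = 2): (2−11)(2−1)(2−12)(2−5) = (−9)·1·(−10)·(−3) = −270 ≡ 3, so v_5 = 3^{−1} = 9 (mod 13).
  v = [11, 6, 9, 4, 9].
Step 2: syndromes of r = [12, 11, 6, 1, 2] (all sums mod 13).
  S_0 = Σ v_i r_i = 11·12 + 6·11 + 9·6 + 4·1 + 9·2 = 274 ≡ 1.
  S_1 = Σ v_i α_i r_i = 11·11·12 + 6·1·11 + 9·12·6 + 4·5·1 + 9·2·2 = 2222 ≡ 12.
  α_i^2 mod 13 = [4, 1, 1, 12, 4].
  S_2 = Σ v_i α_i^2 r_i = 11·4·12 + 6·1·11 + 9·1·6 + 4·12·1 + 9·4·2 = 768 ≡ 1.
  S = (1, 12, 1) ≠ 0, so r is not a codeword (an error is present).
Step 3: locate the error. For a single error e at position i, S_ℓ = v_i·e·α_i^ℓ, so α_err = S_1/S_0.
  S_0^{−1} = 1^{−1} = 1 (mod 13), so α_err = 12·1 = 12 ≡ 12 = α_3. Error position i = 3.
  Consistency check: S_2/S_1 = 1·12 = 12 ≡ 12 = α_err ✓ (single-error assumption holds).
Step 4: error magnitude e = S_0/v_3 = S_0·∏_{j≠3}(α_3 − α_j) = 1·3 = 3 ≡ 3 (mod 13).
Step 5: correct position 3: c_3 = r_3 − e = 6 − 3 ≡ 3 (mod 13). Hence c = [12, 11, 3, 1, 2].
  Check: interpolating c through the α_i gives m(x) = 7 + 4·x (degree < 2) with m(α_i) = c_i for every i, so c is indeed a codeword.


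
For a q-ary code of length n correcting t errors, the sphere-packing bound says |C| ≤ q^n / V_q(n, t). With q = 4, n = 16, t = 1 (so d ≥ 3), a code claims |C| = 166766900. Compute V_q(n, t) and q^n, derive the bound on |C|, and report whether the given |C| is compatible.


V_q(n, t) = 49, q^n = 4294967296, Hamming bound = 87652393, |C| = 166766900 > bound (violated).

Step 1: Compute V_q(n, t) = Σ_{j=0}^1 C(n, j) (q−1)^j.
  j = 0: C(16,0)·(3)^0 = 1·1 = 1.
  j = 1: C(16,1)·(3)^1 = 16·3 = 48.
  V_q(n, t) = 1 + 48 = 49.
Step 2: q^n = 4^16 = 4294967296.
Step 3: Hamming bound ⌊q^n / V_q(n,t)⌋ = ⌊4294967296/49⌋ = 87652393.
Step 4: Compare |C| = 166766900 to 87652393: violated.
The claimed |C| lies above the Hamming bound, so no 4-ary code of length 16 with d ≥ 3 can have 166766900 codewords.


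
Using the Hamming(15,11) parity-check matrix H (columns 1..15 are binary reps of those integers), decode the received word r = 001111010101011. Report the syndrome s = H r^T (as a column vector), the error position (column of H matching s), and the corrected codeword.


s = (1, 0, 1, 1)^T, error position = 11, corrected codeword c = 001111010111011

Compute s = H r^T mod 2 one row at a time:
  s_1 = 1 + 0 + 1 + 0 + 1 + 0 + 1 + 1 = 5 ≡ 1 (mod 2).
  s_2 = 1 + 1 + 1 + 0 + 1 + 0 + 1 + 1 = 6 ≡ 0 (mod 2).
  s_3 = 0 + 1 + 1 + 0 + 1 + 0 + 1 + 1 = 5 ≡ 1 (mod 2).
  s_4 = 0 + 1 + 1 + 0 + 0 + 0 + 0 + 1 = 3 ≡ 1 (mod 2).
s = (1, 0, 1, 1)^T — this equals column 11 of H (binary 1011), so error is at position 11.
Correct: flip bit 11 of r = 001111010101011 to get c = 001111010111011.


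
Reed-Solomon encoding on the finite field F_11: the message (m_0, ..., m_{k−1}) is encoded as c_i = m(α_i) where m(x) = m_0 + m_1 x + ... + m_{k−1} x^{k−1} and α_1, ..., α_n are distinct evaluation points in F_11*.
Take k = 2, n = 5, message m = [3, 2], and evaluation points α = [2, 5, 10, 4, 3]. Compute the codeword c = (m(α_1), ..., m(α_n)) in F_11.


c = [7, 2, 1, 0, 9]

Message polynomial: m(x) = 3 + 2·x (mod 11).
For each evaluation point α_i, compute m(α_i) mod 11:
  α_1 = 2: Horner steps 2 → 7, so m(2) = 7.
  α_2 = 5: Horner steps 2 → 2, so m(5) = 2.
  α_3 = 10: Horner steps 2 → 1, so m(10) = 1.
  α_4 = 4: Horner steps 2 → 0, so m(4) = 0.
  α_5 = 3: Horner steps 2 → 9, so m(3) = 9.
Codeword c = [7, 2, 1, 0, 9] ∈ F_11^5.


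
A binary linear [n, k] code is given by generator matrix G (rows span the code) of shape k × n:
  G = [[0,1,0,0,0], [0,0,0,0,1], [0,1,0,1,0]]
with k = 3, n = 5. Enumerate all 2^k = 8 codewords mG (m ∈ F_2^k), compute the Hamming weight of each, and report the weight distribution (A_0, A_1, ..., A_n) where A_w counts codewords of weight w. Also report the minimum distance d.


Weight distribution: A_0 = 1, A_1 = 3, A_2 = 3, A_3 = 1. Minimum distance d = 1.

Enumerate all 2^3 = 8 messages m ∈ F_2^3.
For each, compute codeword c = mG in F_2^5, then tally its weight.
  m = 000 → c = 00000, weight = 0.
  m = 100 → c = 01000, weight = 1.
  m = 010 → c = 00001, weight = 1.
  m = 110 → c = 01001, weight = 2.
  m = 001 → c = 01010, weight = 2.
  m = 101 → c = 00010, weight = 1.
  m = 011 → c = 01011, weight = 3.
  m = 111 → c = 00011, weight = 2.
Tally weights:
  weight 0: 1 codewords.
  weight 1: 3 codewords.
  weight 2: 3 codewords.
  weight 3: 1 codewords.
Minimum distance d = smallest w > 0 with A_w > 0 = 1.
Sanity: Σ A_w = 8 = 2^3 = 8 ✓.


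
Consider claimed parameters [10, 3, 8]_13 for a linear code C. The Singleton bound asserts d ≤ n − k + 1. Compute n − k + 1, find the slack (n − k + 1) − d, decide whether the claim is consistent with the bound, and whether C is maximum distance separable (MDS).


Singleton RHS = n − k + 1 = 8, slack = 0, bound satisfied, MDS.

Singleton bound: d ≤ n − k + 1.
Here n = 10, k = 3, so n − k + 1 = 8.
Given d = 8, check d ≤ 8: YES.
Slack = (n − k + 1) − d = 0.
The code is MDS (slack = 0).
Description: the claimed parameters are [10, 3, 8]_13; such a code would be MDS (meets Singleton bound).


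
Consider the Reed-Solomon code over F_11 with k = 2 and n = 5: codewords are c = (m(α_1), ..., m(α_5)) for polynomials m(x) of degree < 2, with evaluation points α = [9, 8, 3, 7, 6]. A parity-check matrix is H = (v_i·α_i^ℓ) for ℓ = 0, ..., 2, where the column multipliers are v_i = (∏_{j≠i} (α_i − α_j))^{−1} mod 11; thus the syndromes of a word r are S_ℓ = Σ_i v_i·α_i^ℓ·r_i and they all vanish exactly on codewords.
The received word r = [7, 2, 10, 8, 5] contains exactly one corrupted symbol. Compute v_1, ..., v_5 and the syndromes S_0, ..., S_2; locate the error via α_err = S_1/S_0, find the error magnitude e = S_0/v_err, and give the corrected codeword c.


S = (6, 3, 7), error at position 5, error magnitude e = 2, c = [7, 2, 10, 8, 3].

Step 1: column multipliers v_i = (∏_{j≠i}(α_i − α_j))^{−1} mod 11.
  i = 1 (α = 9): (9−8)(9−3)(9−7)(9−6) = 1·6·2·3 = 36 ≡ 3, so v_1 = 3^{−1} = 4 (mod 11).
  i = 2 (α = 8): (8−9)(8−3)(8−7)(8−6) = (−1)·5·1·2 = −10 ≡ 1, so v_2 = 1^{−1} = 1 (mod 11).
  i = 3 (α = 3): (3−9)(3−8)(3−7)(3−6) = (−6)·(−5)·(−4)·(−3) = 360 ≡ 8, so v_3 = 8^{−1} = 7 (mod 11).
  i = 4 (α = 7): (7−9)(7−8)(7−3)(7−6) = (−2)·(−1)·4·1 = 8 ≡ 8, so v_4 = 8^{−1} = 7 (mod 11).
  i = 5 (α = 6): (6−9)(6−8)(6−3)(6−7) = (−3)·(−2)·3·(−1) = −18 ≡ 4, so v_5 = 4^{−1} = 3 (mod 11).
  v = [4, 1, 7, 7, 3].
Step 2: syndromes of r = [7, 2, 10, 8, 5] (all sums mod 11).
  S_0 = Σ v_i r_i = 4·7 + 1·2 + 7·10 + 7·8 + 3·5 = 171 ≡ 6.
  S_1 = Σ v_i α_i r_i = 4·9·7 + 1·8·2 + 7·3·10 + 7·7·8 + 3·6·5 = 960 ≡ 3.
  α_i^2 mod 11 = [4, 9, 9, 5, 3].
  S_2 = Σ v_i α_i^2 r_i = 4·4·7 + 1·9·2 + 7·9·10 + 7·5·8 + 3·3·5 = 1085 ≡ 7.
  S = (6, 3, 7) ≠ 0, so r is not a codeword (an error is present).
Step 3: locate the error. For a single error e at position i, S_ℓ = v_i·e·α_i^ℓ, so α_err = S_1/S_0.
  S_0^{−1} = 6^{−1} = 2 (mod 11), so α_err = 3·2 = 6 ≡ 6 = α_5. Error position i = 5.
  Consistency check: S_2/S_1 = 7·4 = 28 ≡ 6 = α_err ✓ (single-error assumption holds).
Step 4: error magnitude e = S_0/v_5 = S_0·∏_{j≠5}(α_5 − α_j) = 6·4 = 24 ≡ 2 (mod 11).
Step 5: correct position 5: c_5 = r_5 − e = 5 − 2 ≡ 3 (mod 11). Hence c = [7, 2, 10, 8, 3].
  Check: interpolating c through the α_i gives m(x) = 6 + 5·x (degree < 2) with m(α_i) = c_i for every i, so c is indeed a codeword.


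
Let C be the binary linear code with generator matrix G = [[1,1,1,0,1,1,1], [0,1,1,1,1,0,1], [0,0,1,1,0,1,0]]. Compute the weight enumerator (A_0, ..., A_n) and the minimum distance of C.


Weight distribution: A_0 = 1, A_2 = 1, A_3 = 2, A_4 = 1, A_5 = 2, A_6 = 1. Minimum distance d = 2.

Enumerate all 2^3 = 8 messages m ∈ F_2^3.
For each, compute codeword c = mG in F_2^7, then tally its weight.
  m = 000 → c = 0000000, weight = 0.
  m = 100 → c = 1110111, weight = 6.
  m = 010 → c = 0111101, weight = 5.
  m = 110 → c = 1001010, weight = 3.
  m = 001 → c = 0011010, weight = 3.
  m = 101 → c = 1101101, weight = 5.
  m = 011 → c = 0100111, weight = 4.
  m = 111 → c = 1010000, weight = 2.
Tally weights:
  weight 0: 1 codewords.
  weight 2: 1 codewords.
  weight 3: 2 codewords.
  weight 4: 1 codewords.
  weight 5: 2 codewords.
  weight 6: 1 codewords.
Minimum distance d = smallest w > 0 with A_w > 0 = 2.
Sanity: Σ A_w = 8 = 2^3 = 8 ✓.


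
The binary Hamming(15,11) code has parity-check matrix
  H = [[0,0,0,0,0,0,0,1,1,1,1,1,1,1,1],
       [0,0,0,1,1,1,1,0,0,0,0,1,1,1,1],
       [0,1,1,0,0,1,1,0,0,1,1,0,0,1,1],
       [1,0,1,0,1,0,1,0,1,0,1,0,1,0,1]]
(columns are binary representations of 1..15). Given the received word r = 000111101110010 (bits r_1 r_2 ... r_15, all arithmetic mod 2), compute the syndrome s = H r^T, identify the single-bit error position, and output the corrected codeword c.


s = (0, 1, 1, 0)^T, error position = 6, corrected codeword c = 000110101110010

Compute s = H r^T mod 2 one row at a time:
  s_1 = 0 + 1 + 1 + 1 + 0 + 0 + 1 + 0 = 4 ≡ 0 (mod 2).
  s_2 = 1 + 1 + 1 + 1 + 0 + 0 + 1 + 0 = 5 ≡ 1 (mod 2).
  s_3 = 0 + 0 + 1 + 1 + 1 + 1 + 1 + 0 = 5 ≡ 1 (mod 2).
  s_4 = 0 + 0 + 1 + 1 + 1 + 1 + 0 + 0 = 4 ≡ 0 (mod 2).
s = (0, 1, 1, 0)^T — this equals column 6 of H (binary 0110), so error is at position 6.
Correct: flip bit 6 of r = 000111101110010 to get c = 000110101110010.


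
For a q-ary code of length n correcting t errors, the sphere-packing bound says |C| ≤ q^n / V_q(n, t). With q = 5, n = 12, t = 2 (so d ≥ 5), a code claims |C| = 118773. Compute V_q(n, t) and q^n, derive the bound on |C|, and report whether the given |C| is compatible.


V_q(n, t) = 1105, q^n = 244140625, Hamming bound = 220941, |C| = 118773 ≤ bound (satisfied).

Step 1: Compute V_q(n, t) = Σ_{j=0}^2 C(n, j) (q−1)^j.
  j = 0: C(12,0)·(4)^0 = 1·1 = 1.
  j = 1: C(12,1)·(4)^1 = 12·4 = 48.
  j = 2: C(12,2)·(4)^2 = 66·16 = 1056.
  V_q(n, t) = 1 + 48 + 1056 = 1105.
Step 2: q^n = 5^12 = 244140625.
Step 3: Hamming bound ⌊q^n / V_q(n,t)⌋ = ⌊244140625/1105⌋ = 220941.
Step 4: Compare |C| = 118773 to 220941: satisfied.
The claimed |C| lies below the Hamming bound.


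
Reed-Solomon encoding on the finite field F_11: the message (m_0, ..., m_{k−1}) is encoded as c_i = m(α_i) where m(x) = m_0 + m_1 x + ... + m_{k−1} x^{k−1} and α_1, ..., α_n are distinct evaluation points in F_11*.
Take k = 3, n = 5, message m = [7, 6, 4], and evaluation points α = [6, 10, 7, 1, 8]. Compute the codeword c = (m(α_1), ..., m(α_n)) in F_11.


c = [0, 5, 3, 6, 3]

Message polynomial: m(x) = 7 + 6·x + 4·x^2 (mod 11).
For each evaluation point α_i, compute m(α_i) mod 11:
  α_1 = 6: Horner steps 4 → 8 → 0, so m(6) = 0.
  α_2 = 10: Horner steps 4 → 2 → 5, so m(10) = 5.
  α_3 = 7: Horner steps 4 → 1 → 3, so m(7) = 3.
  α_4 = 1: Horner steps 4 → 10 → 6, so m(1) = 6.
  α_5 = 8: Horner steps 4 → 5 → 3, so m(8) = 3.
Codeword c = [0, 5, 3, 6, 3] ∈ F_11^5.


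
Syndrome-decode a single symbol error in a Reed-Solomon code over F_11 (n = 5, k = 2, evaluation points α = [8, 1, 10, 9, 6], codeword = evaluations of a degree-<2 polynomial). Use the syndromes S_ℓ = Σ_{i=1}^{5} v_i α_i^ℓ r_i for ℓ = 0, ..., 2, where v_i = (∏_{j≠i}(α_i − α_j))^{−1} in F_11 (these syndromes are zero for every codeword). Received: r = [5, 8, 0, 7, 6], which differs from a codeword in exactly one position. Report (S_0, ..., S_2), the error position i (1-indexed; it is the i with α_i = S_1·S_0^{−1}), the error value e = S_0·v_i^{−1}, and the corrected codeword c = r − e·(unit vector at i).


S = (4, 10, 3), error at position 1, error magnitude e = 2, c = [3, 8, 0, 7, 6].

Step 1: column multipliers v_i = (∏_{j≠i}(α_i − α_j))^{−1} mod 11.
  i = 1 (α = 8): (8−1)(8−10)(8−9)(8−6) = 7·(−2)·(−1)·2 = 28 ≡ 6, so v_1 = 6^{−1} = 2 (mod 11).
  i = 2 (α = 1): (1−8)(1−10)(1−9)(1−6) = (−7)·(−9)·(−8)·(−5) = 2520 ≡ 1, so v_2 = 1^{−1} = 1 (mod 11).
  i = 3 (α = 10): (10−8)(10−1)(10−9)(10−6) = 2·9·1·4 = 72 ≡ 6, so v_3 = 6^{−1} = 2 (mod 11).
  i = 4 (α = 9): (9−8)(9−1)(9−10)(9−6) = 1·8·(−1)·3 = −24 ≡ 9, so v_4 = 9^{−1} = 5 (mod 11).
  i = 5 (α = 6): (6−8)(6−1)(6−10)(6−9) = (−2)·5·(−4)·(−3) = −120 ≡ 1, so v_5 = 1^{−1} = 1 (mod 11).
  v = [2, 1, 2, 5, 1].
Step 2: syndromes of r = [5, 8, 0, 7, 6] (all sums mod 11).
  S_0 = Σ v_i r_i = 2·5 + 1·8 + 2·0 + 5·7 + 1·6 = 59 ≡ 4.
  S_1 = Σ v_i α_i r_i = 2·8·5 + 1·1·8 + 2·10·0 + 5·9·7 + 1·6·6 = 439 ≡ 10.
  α_i^2 mod 11 = [9, 1, 1, 4, 3].
  S_2 = Σ v_i α_i^2 r_i = 2·9·5 + 1·1·8 + 2·1·0 + 5·4·7 + 1·3·6 = 256 ≡ 3.
  S = (4, 10, 3) ≠ 0, so r is not a codeword (an error is present).
Step 3: locate the error. For a single error e at position i, S_ℓ = v_i·e·α_i^ℓ, so α_err = S_1/S_0.
  S_0^{−1} = 4^{−1} = 3 (mod 11), so α_err = 10·3 = 30 ≡ 8 = α_1. Error position i = 1.
  Consistency check: S_2/S_1 = 3·10 = 30 ≡ 8 = α_err ✓ (single-error assumption holds).
Step 4: error magnitude e = S_0/v_1 = S_0·∏_{j≠1}(α_1 − α_j) = 4·6 = 24 ≡ 2 (mod 11).
Step 5: correct position 1: c_1 = r_1 − e = 5 − 2 ≡ 3 (mod 11). Hence c = [3, 8, 0, 7, 6].
  Check: interpolating c through the α_i gives m(x) = 4 + 4·x (degree < 2) with m(α_i) = c_i for every i, so c is indeed a codeword.


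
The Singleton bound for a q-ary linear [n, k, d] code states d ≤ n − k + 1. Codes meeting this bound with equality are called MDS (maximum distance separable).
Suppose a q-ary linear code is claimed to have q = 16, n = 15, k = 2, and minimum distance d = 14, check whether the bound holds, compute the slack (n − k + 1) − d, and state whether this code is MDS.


Singleton RHS = n − k + 1 = 14, slack = 0, bound satisfied, MDS.

Singleton bound: d ≤ n − k + 1.
Here n = 15, k = 2, so n − k + 1 = 14.
Given d = 14, check d ≤ 14: YES.
Slack = (n − k + 1) − d = 0.
The code is MDS (slack = 0).
Description: the claimed parameters are [15, 2, 14]_16; such a code would be MDS (meets Singleton bound).


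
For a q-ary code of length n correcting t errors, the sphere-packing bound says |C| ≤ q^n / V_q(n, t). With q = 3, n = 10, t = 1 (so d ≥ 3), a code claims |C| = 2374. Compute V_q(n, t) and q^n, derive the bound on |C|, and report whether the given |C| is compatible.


V_q(n, t) = 21, q^n = 59049, Hamming bound = 2811, |C| = 2374 ≤ bound (satisfied).

Step 1: Compute V_q(n, t) = Σ_{j=0}^1 C(n, j) (q−1)^j.
  j = 0: C(10,0)·(2)^0 = 1·1 = 1.
  j = 1: C(10,1)·(2)^1 = 10·2 = 20.
  V_q(n, t) = 1 + 20 = 21.
Step 2: q^n = 3^10 = 59049.
Step 3: Hamming bound ⌊q^n / V_q(n,t)⌋ = ⌊59049/21⌋ = 2811.
Step 4: Compare |C| = 2374 to 2811: satisfied.
The claimed |C| lies below the Hamming bound.


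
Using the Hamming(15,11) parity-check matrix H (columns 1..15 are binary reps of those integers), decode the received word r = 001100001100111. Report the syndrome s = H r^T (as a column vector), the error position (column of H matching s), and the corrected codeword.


s = (1, 0, 0, 0)^T, error position = 8, corrected codeword c = 001100011100111

Compute s = H r^T mod 2 one row at a time:
  s_1 = 0 + 1 + 1 + 0 + 0 + 1 + 1 + 1 = 5 ≡ 1 (mod 2).
  s_2 = 1 + 0 + 0 + 0 + 0 + 1 + 1 + 1 = 4 ≡ 0 (mod 2).
  s_3 = 0 + 1 + 0 + 0 + 1 + 0 + 1 + 1 = 4 ≡ 0 (mod 2).
  s_4 = 0 + 1 + 0 + 0 + 1 + 0 + 1 + 1 = 4 ≡ 0 (mod 2).
s = (1, 0, 0, 0)^T — this equals column 8 of H (binary 1000), so error is at position 8.
Correct: flip bit 8 of r = 001100001100111 to get c = 001100011100111.


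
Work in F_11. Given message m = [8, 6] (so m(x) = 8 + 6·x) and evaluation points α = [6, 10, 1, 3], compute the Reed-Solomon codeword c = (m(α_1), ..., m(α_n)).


c = [0, 2, 3, 4]

Message polynomial: m(x) = 8 + 6·x (mod 11).
For each evaluation point α_i, compute m(α_i) mod 11:
  α_1 = 6: Horner steps 6 → 0, so m(6) = 0.
  α_2 = 10: Horner steps 6 → 2, so m(10) = 2.
  α_3 = 1: Horner steps 6 → 3, so m(1) = 3.
  α_4 = 3: Horner steps 6 → 4, so m(3) = 4.
Codeword c = [0, 2, 3, 4] ∈ F_11^4.


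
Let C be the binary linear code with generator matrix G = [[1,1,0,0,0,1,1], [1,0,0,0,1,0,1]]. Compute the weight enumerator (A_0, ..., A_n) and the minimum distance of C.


Weight distribution: A_0 = 1, A_3 = 2, A_4 = 1. Minimum distance d = 3.

Enumerate all 2^2 = 4 messages m ∈ F_2^2.
For each, compute codeword c = mG in F_2^7, then tally its weight.
  m = 00 → c = 0000000, weight = 0.
  m = 10 → c = 1100011, weight = 4.
  m = 01 → c = 1000101, weight = 3.
  m = 11 → c = 0100110, weight = 3.
Tally weights:
  weight 0: 1 codewords.
  weight 3: 2 codewords.
  weight 4: 1 codewords.
Minimum distance d = smallest w > 0 with A_w > 0 = 3.
Sanity: Σ A_w = 4 = 2^2 = 4 ✓.


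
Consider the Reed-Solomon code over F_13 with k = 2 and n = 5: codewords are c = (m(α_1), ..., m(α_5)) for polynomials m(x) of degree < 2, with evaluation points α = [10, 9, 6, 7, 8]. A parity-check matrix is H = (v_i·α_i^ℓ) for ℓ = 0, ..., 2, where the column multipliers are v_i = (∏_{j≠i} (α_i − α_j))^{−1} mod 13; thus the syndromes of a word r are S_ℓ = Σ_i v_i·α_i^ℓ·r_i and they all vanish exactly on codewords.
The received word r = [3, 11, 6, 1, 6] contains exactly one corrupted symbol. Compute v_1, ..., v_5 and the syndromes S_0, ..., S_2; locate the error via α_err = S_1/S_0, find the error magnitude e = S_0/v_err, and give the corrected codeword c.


S = (8, 9, 2), error at position 3, error magnitude e = 10, c = [3, 11, 9, 1, 6].

Step 1: column multipliers v_i = (∏_{j≠i}(α_i − α_j))^{−1} mod 13.
  i = 1 (α = 10): (10−9)(10−6)(10−7)(10−8) = 1·4·3·2 = 24 ≡ 11, so v_1 = 11^{−1} = 6 (mod 13).
  i = 2 (α = 9): (9−10)(9−6)(9−7)(9−8) = (−1)·3·2·1 = −6 ≡ 7, so v_2 = 7^{−1} = 2 (mod 13).
  i = 3 (α = 6): (6−10)(6−9)(6−7)(6−8) = (−4)·(−3)·(−1)·(−2) = 24 ≡ 11, so v_3 = 11^{−1} = 6 (mod 13).
  i = 4 (α = 7): (7−10)(7−9)(7−6)(7−8) = (−3)·(−2)·1·(−1) = −6 ≡ 7, so v_4 = 7^{−1} = 2 (mod 13).
  i = 5 (α = 8): (8−10)(8−9)(8−6)(8−7) = (−2)·(−1)·2·1 = 4 ≡ 4, so v_5 = 4^{−1} = 10 (mod 13).
  v = [6, 2, 6, 2, 10].
Step 2: syndromes of r = [3, 11, 6, 1, 6] (all sums mod 13).
  S_0 = Σ v_i r_i = 6·3 + 2·11 + 6·6 + 2·1 + 10·6 = 138 ≡ 8.
  S_1 = Σ v_i α_i r_i = 6·10·3 + 2·9·11 + 6·6·6 + 2·7·1 + 10·8·6 = 1088 ≡ 9.
  α_i^2 mod 13 = [9, 3, 10, 10, 12].
  S_2 = Σ v_i α_i^2 r_i = 6·9·3 + 2·3·11 + 6·10·6 + 2·10·1 + 10·12·6 = 1328 ≡ 2.
  S = (8, 9, 2) ≠ 0, so r is not a codeword (an error is present).
Step 3: locate the error. For a single error e at position i, S_ℓ = v_i·e·α_i^ℓ, so α_err = S_1/S_0.
  S_0^{−1} = 8^{−1} = 5 (mod 13), so α_err = 9·5 = 45 ≡ 6 = α_3. Error position i = 3.
  Consistency check: S_2/S_1 = 2·3 = 6 ≡ 6 = α_err ✓ (single-error assumption holds).
Step 4: error magnitude e = S_0/v_3 = S_0·∏_{j≠3}(α_3 − α_j) = 8·11 = 88 ≡ 10 (mod 13).
Step 5: correct position 3: c_3 = r_3 − e = 6 − 10 ≡ 9 (mod 13). Hence c = [3, 11, 9, 1, 6].
  Check: interpolating c through the α_i gives m(x) = 5 + 5·x (degree < 2) with m(α_i) = c_i for every i, so c is indeed a codeword.


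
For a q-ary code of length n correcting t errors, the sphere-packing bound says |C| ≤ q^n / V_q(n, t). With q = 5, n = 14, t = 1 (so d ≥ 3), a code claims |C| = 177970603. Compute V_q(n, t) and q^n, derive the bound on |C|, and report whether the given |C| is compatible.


V_q(n, t) = 57, q^n = 6103515625, Hamming bound = 107079221, |C| = 177970603 > bound (violated).

Step 1: Compute V_q(n, t) = Σ_{j=0}^1 C(n, j) (q−1)^j.
  j = 0: C(14,0)·(4)^0 = 1·1 = 1.
  j = 1: C(14,1)·(4)^1 = 14·4 = 56.
  V_q(n, t) = 1 + 56 = 57.
Step 2: q^n = 5^14 = 6103515625.
Step 3: Hamming bound ⌊q^n / V_q(n,t)⌋ = ⌊6103515625/57⌋ = 107079221.
Step 4: Compare |C| = 177970603 to 107079221: violated.
The claimed |C| lies above the Hamming bound, so no 5-ary code of length 14 with d ≥ 3 can have 177970603 codewords.


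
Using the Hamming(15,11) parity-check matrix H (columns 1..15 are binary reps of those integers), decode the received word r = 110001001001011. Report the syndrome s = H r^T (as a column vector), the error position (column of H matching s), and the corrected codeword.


s = (0, 0, 0, 1)^T, error position = 1, corrected codeword c = 010001001001011

Compute s = H r^T mod 2 one row at a time:
  s_1 = 0 + 1 + 0 + 0 + 1 + 0 + 1 + 1 = 4 ≡ 0 (mod 2).
  s_2 = 0 + 0 + 1 + 0 + 1 + 0 + 1 + 1 = 4 ≡ 0 (mod 2).
  s_3 = 1 + 0 + 1 + 0 + 0 + 0 + 1 + 1 = 4 ≡ 0 (mod 2).
  s_4 = 1 + 0 + 0 + 0 + 1 + 0 + 0 + 1 = 3 ≡ 1 (mod 2).
s = (0, 0, 0, 1)^T — this equals column 1 of H (binary 0001), so error is at position 1.
Correct: flip bit 1 of r = 110001001001011 to get c = 010001001001011.


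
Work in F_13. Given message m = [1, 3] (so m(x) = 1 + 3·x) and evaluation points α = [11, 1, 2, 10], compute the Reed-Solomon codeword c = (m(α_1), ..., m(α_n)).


c = [8, 4, 7, 5]

Message polynomial: m(x) = 1 + 3·x (mod 13).
For each evaluation point α_i, compute m(α_i) mod 13:
  α_1 = 11: Horner steps 3 → 8, so m(11) = 8.
  α_2 = 1: Horner steps 3 → 4, so m(1) = 4.
  α_3 = 2: Horner steps 3 → 7, so m(2) = 7.
  α_4 = 10: Horner steps 3 → 5, so m(10) = 5.
Codeword c = [8, 4, 7, 5] ∈ F_13^4.


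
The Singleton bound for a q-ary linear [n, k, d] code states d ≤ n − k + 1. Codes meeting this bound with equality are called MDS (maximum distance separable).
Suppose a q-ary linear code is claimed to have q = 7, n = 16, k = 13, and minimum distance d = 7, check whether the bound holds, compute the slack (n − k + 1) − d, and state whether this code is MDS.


Singleton RHS = n − k + 1 = 4, slack = -3, bound violated (no such code; not MDS).

Singleton bound: d ≤ n − k + 1.
Here n = 16, k = 13, so n − k + 1 = 4.
Given d = 7, check d ≤ 4: NO.
Slack = (n − k + 1) − d = -3.
The slack is negative: d = 7 exceeds n − k + 1 = 4 by 3, so the Singleton bound is violated and no linear [16, 13, 7]_7 code can exist. In particular it is not MDS (MDS requires d = n − k + 1 exactly).
Description: the claimed parameters are [16, 13, 7]_7; such a code would be impossible (violates the Singleton bound).


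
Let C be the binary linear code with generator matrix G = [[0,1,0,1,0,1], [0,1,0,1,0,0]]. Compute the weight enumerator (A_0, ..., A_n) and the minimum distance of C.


Weight distribution: A_0 = 1, A_1 = 1, A_2 = 1, A_3 = 1. Minimum distance d = 1.

Enumerate all 2^2 = 4 messages m ∈ F_2^2.
For each, compute codeword c = mG in F_2^6, then tally its weight.
  m = 00 → c = 000000, weight = 0.
  m = 10 → c = 010101, weight = 3.
  m = 01 → c = 010100, weight = 2.
  m = 11 → c = 000001, weight = 1.
Tally weights:
  weight 0: 1 codewords.
  weight 1: 1 codewords.
  weight 2: 1 codewords.
  weight 3: 1 codewords.
Minimum distance d = smallest w > 0 with A_w > 0 = 1.
Sanity: Σ A_w = 4 = 2^2 = 4 ✓.


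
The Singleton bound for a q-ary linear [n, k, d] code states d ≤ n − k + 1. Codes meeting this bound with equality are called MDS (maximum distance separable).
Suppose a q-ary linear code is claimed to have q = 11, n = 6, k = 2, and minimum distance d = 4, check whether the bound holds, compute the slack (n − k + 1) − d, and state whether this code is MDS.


Singleton RHS = n − k + 1 = 5, slack = 1, bound satisfied, not MDS.

Singleton bound: d ≤ n − k + 1.
Here n = 6, k = 2, so n − k + 1 = 5.
Given d = 4, check d ≤ 5: YES.
Slack = (n − k + 1) − d = 1.
The code is NOT MDS (slack = 1 > 0).
Description: the claimed parameters are [6, 2, 4]_11; such a code would be non-MDS.


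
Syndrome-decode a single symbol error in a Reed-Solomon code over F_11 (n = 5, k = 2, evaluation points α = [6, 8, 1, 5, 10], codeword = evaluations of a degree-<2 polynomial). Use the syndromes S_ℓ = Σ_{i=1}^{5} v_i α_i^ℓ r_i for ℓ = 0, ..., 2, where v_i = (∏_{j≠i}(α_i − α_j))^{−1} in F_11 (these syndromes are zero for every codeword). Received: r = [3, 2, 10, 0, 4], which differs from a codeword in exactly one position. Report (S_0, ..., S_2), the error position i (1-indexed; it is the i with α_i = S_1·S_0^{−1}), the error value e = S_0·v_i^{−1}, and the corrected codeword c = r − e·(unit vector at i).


S = (1, 8, 9), error at position 2, error magnitude e = 4, c = [3, 9, 10, 0, 4].

Step 1: column multipliers v_i = (∏_{j≠i}(α_i − α_j))^{−1} mod 11.
  i = 1 (α = 6): (6−8)(6−1)(6−5)(6−10) = (−2)·5·1·(−4) = 40 ≡ 7, so v_1 = 7^{−1} = 8 (mod 11).
  i = 2 (α = 8): (8−6)(8−1)(8−5)(8−10) = 2·7·3·(−2) = −84 ≡ 4, so v_2 = 4^{−1} = 3 (mod 11).
  i = 3 (α = 1): (1−6)(1−8)(1−5)(1−10) = (−5)·(−7)·(−4)·(−9) = 1260 ≡ 6, so v_3 = 6^{−1} = 2 (mod 11).
  i = 4 (α = 5): (5−6)(5−8)(5−1)(5−10) = (−1)·(−3)·4·(−5) = −60 ≡ 6, so v_4 = 6^{−1} = 2 (mod 11).
  i = 5 (α = 10): (10−6)(10−8)(10−1)(10−5) = 4·2·9·5 = 360 ≡ 8, so v_5 = 8^{−1} = 7 (mod 11).
  v = [8, 3, 2, 2, 7].
Step 2: syndromes of r = [3, 2, 10, 0, 4] (all sums mod 11).
  S_0 = Σ v_i r_i = 8·3 + 3·2 + 2·10 + 2·0 + 7·4 = 78 ≡ 1.
  S_1 = Σ v_i α_i r_i = 8·6·3 + 3·8·2 + 2·1·10 + 2·5·0 + 7·10·4 = 492 ≡ 8.
  α_i^2 mod 11 = [3, 9, 1, 3, 1].
  S_2 = Σ v_i α_i^2 r_i = 8·3·3 + 3·9·2 + 2·1·10 + 2·3·0 + 7·1·4 = 174 ≡ 9.
  S = (1, 8, 9) ≠ 0, so r is not a codeword (an error is present).
Step 3: locate the error. For a single error e at position i, S_ℓ = v_i·e·α_i^ℓ, so α_err = S_1/S_0.
  S_0^{−1} = 1^{−1} = 1 (mod 11), so α_err = 8·1 = 8 ≡ 8 = α_2. Error position i = 2.
  Consistency check: S_2/S_1 = 9·7 = 63 ≡ 8 = α_err ✓ (single-error assumption holds).
Step 4: error magnitude e = S_0/v_2 = S_0·∏_{j≠2}(α_2 − α_j) = 1·4 = 4 ≡ 4 (mod 11).
Step 5: correct position 2: c_2 = r_2 − e = 2 − 4 ≡ 9 (mod 11). Hence c = [3, 9, 10, 0, 4].
  Check: interpolating c through the α_i gives m(x) = 7 + 3·x (degree < 2) with m(α_i) = c_i for every i, so c is indeed a codeword.


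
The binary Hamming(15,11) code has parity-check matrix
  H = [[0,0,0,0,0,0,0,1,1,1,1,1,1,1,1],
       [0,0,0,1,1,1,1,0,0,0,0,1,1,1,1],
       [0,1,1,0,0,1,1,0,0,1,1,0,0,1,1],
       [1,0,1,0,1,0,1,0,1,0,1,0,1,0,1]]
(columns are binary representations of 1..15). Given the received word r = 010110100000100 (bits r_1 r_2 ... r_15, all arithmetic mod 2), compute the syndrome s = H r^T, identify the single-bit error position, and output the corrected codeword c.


s = (1, 0, 0, 1)^T, error position = 9, corrected codeword c = 010110101000100

Compute s = H r^T mod 2 one row at a time:
  s_1 = 0 + 0 + 0 + 0 + 0 + 1 + 0 + 0 = 1 ≡ 1 (mod 2).
  s_2 = 1 + 1 + 0 + 1 + 0 + 1 + 0 + 0 = 4 ≡ 0 (mod 2).
  s_3 = 1 + 0 + 0 + 1 + 0 + 0 + 0 + 0 = 2 ≡ 0 (mod 2).
  s_4 = 0 + 0 + 1 + 1 + 0 + 0 + 1 + 0 = 3 ≡ 1 (mod 2).
s = (1, 0, 0, 1)^T — this equals column 9 of H (binary 1001), so error is at position 9.
Correct: flip bit 9 of r = 010110100000100 to get c = 010110101000100.


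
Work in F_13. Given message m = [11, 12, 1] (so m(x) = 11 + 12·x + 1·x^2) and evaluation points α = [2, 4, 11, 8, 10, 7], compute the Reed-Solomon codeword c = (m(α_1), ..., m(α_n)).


c = [0, 10, 4, 2, 10, 1]

Message polynomial: m(x) = 11 + 12·x + 1·x^2 (mod 13).
For each evaluation point α_i, compute m(α_i) mod 13:
  α_1 = 2: Horner steps 1 → 1 → 0, so m(2) = 0.
  α_2 = 4: Horner steps 1 → 3 → 10, so m(4) = 10.
  α_3 = 11: Horner steps 1 → 10 → 4, so m(11) = 4.
  α_4 = 8: Horner steps 1 → 7 → 2, so m(8) = 2.
  α_5 = 10: Horner steps 1 → 9 → 10, so m(10) = 10.
  α_6 = 7: Horner steps 1 → 6 → 1, so m(7) = 1.
Codeword c = [0, 10, 4, 2, 10, 1] ∈ F_13^6.


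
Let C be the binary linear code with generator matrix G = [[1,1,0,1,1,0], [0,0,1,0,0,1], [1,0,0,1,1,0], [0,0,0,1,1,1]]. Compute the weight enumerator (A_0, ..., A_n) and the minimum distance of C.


Weight distribution: A_0 = 1, A_1 = 1, A_2 = 3, A_3 = 6, A_4 = 3, A_5 = 1, A_6 = 1. Minimum distance d = 1.

Enumerate all 2^4 = 16 messages m ∈ F_2^4.
For each, compute codeword c = mG in F_2^6, then tally its weight.
  m = 0000 → c = 000000, weight = 0.
  m = 1000 → c = 110110, weight = 4.
  m = 0100 → c = 001001, weight = 2.
  m = 1100 → c = 111111, weight = 6.
  m = 0010 → c = 100110, weight = 3.
  m = 1010 → c = 010000, weight = 1.
  m = 0110 → c = 101111, weight = 5.
  m = 1110 → c = 011001, weight = 3.
  m = 0001 → c = 000111, weight = 3.
  m = 1001 → c = 110001, weight = 3.
  m = 0101 → c = 001110, weight = 3.
  m = 1101 → c = 111000, weight = 3.
  m = 0011 → c = 100001, weight = 2.
  m = 1011 → c = 010111, weight = 4.
  m = 0111 → c = 101000, weight = 2.
  m = 1111 → c = 011110, weight = 4.
Tally weights:
  weight 0: 1 codewords.
  weight 1: 1 codewords.
  weight 2: 3 codewords.
  weight 3: 6 codewords.
  weight 4: 3 codewords.
  weight 5: 1 codewords.
  weight 6: 1 codewords.
Minimum distance d = smallest w > 0 with A_w > 0 = 1.
Sanity: Σ A_w = 16 = 2^4 = 16 ✓.


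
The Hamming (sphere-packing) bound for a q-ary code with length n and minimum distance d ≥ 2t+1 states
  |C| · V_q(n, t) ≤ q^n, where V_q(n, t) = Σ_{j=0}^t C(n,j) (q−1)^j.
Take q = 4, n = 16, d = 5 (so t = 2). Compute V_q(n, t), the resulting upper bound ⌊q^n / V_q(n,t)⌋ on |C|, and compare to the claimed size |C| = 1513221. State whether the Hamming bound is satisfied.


V_q(n, t) = 1129, q^n = 4294967296, Hamming bound = 3804222, |C| = 1513221 ≤ bound (satisfied).

Step 1: Compute V_q(n, t) = Σ_{j=0}^2 C(n, j) (q−1)^j.
  j = 0: C(16,0)·(3)^0 = 1·1 = 1.
  j = 1: C(16,1)·(3)^1 = 16·3 = 48.
  j = 2: C(16,2)·(3)^2 = 120·9 = 1080.
  V_q(n, t) = 1 + 48 + 1080 = 1129.
Step 2: q^n = 4^16 = 4294967296.
Step 3: Hamming bound ⌊q^n / V_q(n,t)⌋ = ⌊4294967296/1129⌋ = 3804222.
Step 4: Compare |C| = 1513221 to 3804222: satisfied.
The claimed |C| lies below the Hamming bound.


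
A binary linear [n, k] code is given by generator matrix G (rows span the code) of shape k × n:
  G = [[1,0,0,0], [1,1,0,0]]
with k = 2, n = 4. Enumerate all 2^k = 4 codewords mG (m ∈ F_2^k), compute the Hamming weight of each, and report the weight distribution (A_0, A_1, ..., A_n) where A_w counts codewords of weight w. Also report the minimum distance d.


Weight distribution: A_0 = 1, A_1 = 2, A_2 = 1. Minimum distance d = 1.

Enumerate all 2^2 = 4 messages m ∈ F_2^2.
For each, compute codeword c = mG in F_2^4, then tally its weight.
  m = 00 → c = 0000, weight = 0.
  m = 10 → c = 1000, weight = 1.
  m = 01 → c = 1100, weight = 2.
  m = 11 → c = 0100, weight = 1.
Tally weights:
  weight 0: 1 codewords.
  weight 1: 2 codewords.
  weight 2: 1 codewords.
Minimum distance d = smallest w > 0 with A_w > 0 = 1.
Sanity: Σ A_w = 4 = 2^2 = 4 ✓.


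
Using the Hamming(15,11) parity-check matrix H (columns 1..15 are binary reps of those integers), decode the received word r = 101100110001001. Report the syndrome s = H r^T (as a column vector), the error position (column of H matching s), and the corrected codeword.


s = (1, 0, 1, 0)^T, error position = 10, corrected codeword c = 101100110101001

Compute s = H r^T mod 2 one row at a time:
  s_1 = 1 + 0 + 0 + 0 + 1 + 0 + 0 + 1 = 3 ≡ 1 (mod 2).
  s_2 = 1 + 0 + 0 + 1 + 1 + 0 + 0 + 1 = 4 ≡ 0 (mod 2).
  s_3 = 0 + 1 + 0 + 1 + 0 + 0 + 0 + 1 = 3 ≡ 1 (mod 2).
  s_4 = 1 + 1 + 0 + 1 + 0 + 0 + 0 + 1 = 4 ≡ 0 (mod 2).
s = (1, 0, 1, 0)^T — this equals column 10 of H (binary 1010), so error is at position 10.
Correct: flip bit 10 of r = 101100110001001 to get c = 101100110101001.


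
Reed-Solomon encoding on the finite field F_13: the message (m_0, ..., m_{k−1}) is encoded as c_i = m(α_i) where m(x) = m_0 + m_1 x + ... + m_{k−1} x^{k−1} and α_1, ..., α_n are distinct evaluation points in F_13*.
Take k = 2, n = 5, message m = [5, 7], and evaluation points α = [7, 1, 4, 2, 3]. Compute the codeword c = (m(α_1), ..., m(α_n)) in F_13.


c = [2, 12, 7, 6, 0]

Message polynomial: m(x) = 5 + 7·x (mod 13).
For each evaluation point α_i, compute m(α_i) mod 13:
  α_1 = 7: Horner steps 7 → 2, so m(7) = 2.
  α_2 = 1: Horner steps 7 → 12, so m(1) = 12.
  α_3 = 4: Horner steps 7 → 7, so m(4) = 7.
  α_4 = 2: Horner steps 7 → 6, so m(2) = 6.
  α_5 = 3: Horner steps 7 → 0, so m(3) = 0.
Codeword c = [2, 12, 7, 6, 0] ∈ F_13^5.


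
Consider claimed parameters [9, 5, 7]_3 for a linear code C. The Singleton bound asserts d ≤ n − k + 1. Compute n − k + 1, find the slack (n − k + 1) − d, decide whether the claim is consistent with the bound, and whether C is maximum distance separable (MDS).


Singleton RHS = n − k + 1 = 5, slack = -2, bound violated (no such code; not MDS).

Singleton bound: d ≤ n − k + 1.
Here n = 9, k = 5, so n − k + 1 = 5.
Given d = 7, check d ≤ 5: NO.
Slack = (n − k + 1) − d = -2.
The slack is negative: d = 7 exceeds n − k + 1 = 5 by 2, so the Singleton bound is violated and no linear [9, 5, 7]_3 code can exist. In particular it is not MDS (MDS requires d = n − k + 1 exactly).
Description: the claimed parameters are [9, 5, 7]_3; such a code would be impossible (violates the Singleton bound).


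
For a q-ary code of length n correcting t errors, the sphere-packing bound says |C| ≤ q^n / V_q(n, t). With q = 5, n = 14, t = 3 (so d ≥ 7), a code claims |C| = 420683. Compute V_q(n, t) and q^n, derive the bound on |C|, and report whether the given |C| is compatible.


V_q(n, t) = 24809, q^n = 6103515625, Hamming bound = 246020, |C| = 420683 > bound (violated).

Step 1: Compute V_q(n, t) = Σ_{j=0}^3 C(n, j) (q−1)^j.
  j = 0: C(14,0)·(4)^0 = 1·1 = 1.
  j = 1: C(14,1)·(4)^1 = 14·4 = 56.
  j = 2: C(14,2)·(4)^2 = 91·16 = 1456.
  j = 3: C(14,3)·(4)^3 = 364·64 = 23296.
  V_q(n, t) = 1 + 56 + 1456 + 23296 = 24809.
Step 2: q^n = 5^14 = 6103515625.
Step 3: Hamming bound ⌊q^n / V_q(n,t)⌋ = ⌊6103515625/24809⌋ = 246020.
Step 4: Compare |C| = 420683 to 246020: violated.
The claimed |C| lies above the Hamming bound, so no 5-ary code of length 14 with d ≥ 7 can have 420683 codewords.


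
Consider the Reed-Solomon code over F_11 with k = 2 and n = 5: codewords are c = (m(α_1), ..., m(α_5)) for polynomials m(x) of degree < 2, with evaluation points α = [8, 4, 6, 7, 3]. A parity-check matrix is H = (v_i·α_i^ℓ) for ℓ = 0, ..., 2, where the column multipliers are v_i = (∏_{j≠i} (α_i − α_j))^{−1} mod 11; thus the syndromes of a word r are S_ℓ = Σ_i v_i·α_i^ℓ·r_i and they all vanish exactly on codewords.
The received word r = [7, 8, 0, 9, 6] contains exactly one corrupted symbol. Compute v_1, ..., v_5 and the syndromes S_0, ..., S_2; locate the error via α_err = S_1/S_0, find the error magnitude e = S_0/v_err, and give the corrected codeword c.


S = (9, 3, 1), error at position 2, error magnitude e = 4, c = [7, 4, 0, 9, 6].

Step 1: column multipliers v_i = (∏_{j≠i}(α_i − α_j))^{−1} mod 11.
  i = 1 (α = 8): (8−4)(8−6)(8−7)(8−3) = 4·2·1·5 = 40 ≡ 7, so v_1 = 7^{−1} = 8 (mod 11).
  i = 2 (α = 4): (4−8)(4−6)(4−7)(4−3) = (−4)·(−2)·(−3)·1 = −24 ≡ 9, so v_2 = 9^{−1} = 5 (mod 11).
  i = 3 (α = 6): (6−8)(6−4)(6−7)(6−3) = (−2)·2·(−1)·3 = 12 ≡ 1, so v_3 = 1^{−1} = 1 (mod 11).
  i = 4 (α = 7): (7−8)(7−4)(7−6)(7−3) = (−1)·3·1·4 = −12 ≡ 10, so v_4 = 10^{−1} = 10 (mod 11).
  i = 5 (α = 3): (3−8)(3−4)(3−6)(3−7) = (−5)·(−1)·(−3)·(−4) = 60 ≡ 5, so v_5 = 5^{−1} = 9 (mod 11).
  v = [8, 5, 1, 10, 9].
Step 2: syndromes of r = [7, 8, 0, 9, 6] (all sums mod 11).
  S_0 = Σ v_i r_i = 8·7 + 5·8 + 1·0 + 10·9 + 9·6 = 240 ≡ 9.
  S_1 = Σ v_i α_i r_i = 8·8·7 + 5·4·8 + 1·6·0 + 10·7·9 + 9·3·6 = 1400 ≡ 3.
  α_i^2 mod 11 = [9, 5, 3, 5, 9].
  S_2 = Σ v_i α_i^2 r_i = 8·9·7 + 5·5·8 + 1·3·0 + 10·5·9 + 9·9·6 = 1640 ≡ 1.
  S = (9, 3, 1) ≠ 0, so r is not a codeword (an error is present).
Step 3: locate the error. For a single error e at position i, S_ℓ = v_i·e·α_i^ℓ, so α_err = S_1/S_0.
  S_0^{−1} = 9^{−1} = 5 (mod 11), so α_err = 3·5 = 15 ≡ 4 = α_2. Error position i = 2.
  Consistency check: S_2/S_1 = 1·4 = 4 ≡ 4 = α_err ✓ (single-error assumption holds).
Step 4: error magnitude e = S_0/v_2 = S_0·∏_{j≠2}(α_2 − α_j) = 9·9 = 81 ≡ 4 (mod 11).
Step 5: correct position 2: c_2 = r_2 − e = 8 − 4 ≡ 4 (mod 11). Hence c = [7, 4, 0, 9, 6].
  Check: interpolating c through the α_i gives m(x) = 1 + 9·x (degree < 2) with m(α_i) = c_i for every i, so c is indeed a codeword.


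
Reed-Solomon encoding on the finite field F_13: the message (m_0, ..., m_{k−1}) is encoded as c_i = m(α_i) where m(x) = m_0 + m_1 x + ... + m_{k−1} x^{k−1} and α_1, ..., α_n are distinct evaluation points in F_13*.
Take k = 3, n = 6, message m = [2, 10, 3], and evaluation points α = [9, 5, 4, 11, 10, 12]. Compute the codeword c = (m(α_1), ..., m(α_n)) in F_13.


c = [10, 10, 12, 7, 12, 8]

Message polynomial: m(x) = 2 + 10·x + 3·x^2 (mod 13).
For each evaluation point α_i, compute m(α_i) mod 13:
  α_1 = 9: Horner steps 3 → 11 → 10, so m(9) = 10.
  α_2 = 5: Horner steps 3 → 12 → 10, so m(5) = 10.
  α_3 = 4: Horner steps 3 → 9 → 12, so m(4) = 12.
  α_4 = 11: Horner steps 3 → 4 → 7, so m(11) = 7.
  α_5 = 10: Horner steps 3 → 1 → 12, so m(10) = 12.
  α_6 = 12: Horner steps 3 → 7 → 8, so m(12) = 8.
Codeword c = [10, 10, 12, 7, 12, 8] ∈ F_13^6.


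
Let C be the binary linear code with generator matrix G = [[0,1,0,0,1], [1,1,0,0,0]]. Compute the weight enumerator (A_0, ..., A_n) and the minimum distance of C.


Weight distribution: A_0 = 1, A_2 = 3. Minimum distance d = 2.

Enumerate all 2^2 = 4 messages m ∈ F_2^2.
For each, compute codeword c = mG in F_2^5, then tally its weight.
  m = 00 → c = 00000, weight = 0.
  m = 10 → c = 01001, weight = 2.
  m = 01 → c = 11000, weight = 2.
  m = 11 → c = 10001, weight = 2.
Tally weights:
  weight 0: 1 codewords.
  weight 2: 3 codewords.
Minimum distance d = smallest w > 0 with A_w > 0 = 2.
Sanity: Σ A_w = 4 = 2^2 = 4 ✓.
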